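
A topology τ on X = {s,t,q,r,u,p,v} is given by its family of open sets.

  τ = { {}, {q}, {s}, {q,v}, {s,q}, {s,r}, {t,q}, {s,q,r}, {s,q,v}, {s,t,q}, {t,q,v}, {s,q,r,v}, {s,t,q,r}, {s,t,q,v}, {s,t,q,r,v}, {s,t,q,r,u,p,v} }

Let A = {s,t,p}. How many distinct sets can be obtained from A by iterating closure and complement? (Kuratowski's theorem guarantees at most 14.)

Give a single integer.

10

complement {q,r,u,v}; its interior {q,v}; cl(A) = X∖{q,v} = {s,t,r,u,p}
With k = closure, c = complement:
  1. A     = {s,t,p}
  2. kA    = {s,t,r,u,p}
  3. cA    = {q,r,u,v}
  4. ckA   = {q,v}
  5. kcA   = {t,q,r,u,p,v}
  6. kckA  = {t,q,u,p,v}
  7. ckcA  = {s}
  8. ckckA = {s,r}
  9. kckcA = {s,r,u,p}
  10. ckckcA = {t,q,v}
k, c of each give nothing new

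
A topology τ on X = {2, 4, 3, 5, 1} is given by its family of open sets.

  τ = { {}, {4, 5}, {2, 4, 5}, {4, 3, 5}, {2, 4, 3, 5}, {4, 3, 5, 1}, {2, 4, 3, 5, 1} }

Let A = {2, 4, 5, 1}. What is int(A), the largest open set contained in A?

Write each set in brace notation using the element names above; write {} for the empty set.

{2, 4, 5}

interior: largest open inside A is {2, 4, 5} (from {}, {4, 5}, {2, 4, 5})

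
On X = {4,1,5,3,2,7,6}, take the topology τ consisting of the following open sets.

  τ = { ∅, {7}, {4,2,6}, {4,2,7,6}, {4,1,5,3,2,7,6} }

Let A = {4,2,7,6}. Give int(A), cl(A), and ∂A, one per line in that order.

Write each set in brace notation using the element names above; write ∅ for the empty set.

interior: largest open inside A is {4,2,7,6} (from ∅, {7}, {4,2,6}, {4,2,7,6})
cl via duality: int({1,5,3}) = ∅, so X∖∅ = {4,1,5,3,2,7,6}
cl∖int = {1,5,3}

int(A) = {4,2,7,6}
cl(A)  = {4,1,5,3,2,7,6}
∂A     = {1,5,3}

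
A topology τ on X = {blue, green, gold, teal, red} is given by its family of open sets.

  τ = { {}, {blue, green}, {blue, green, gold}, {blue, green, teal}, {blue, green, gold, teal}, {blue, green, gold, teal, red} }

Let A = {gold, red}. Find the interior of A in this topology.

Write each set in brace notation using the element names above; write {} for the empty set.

{}

open subsets of A: {}; so int(A) = {}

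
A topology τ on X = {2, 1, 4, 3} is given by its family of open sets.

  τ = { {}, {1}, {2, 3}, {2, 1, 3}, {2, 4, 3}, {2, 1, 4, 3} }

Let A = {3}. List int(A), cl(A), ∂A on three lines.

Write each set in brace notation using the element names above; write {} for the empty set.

int(A) = {}
cl(A)  = {2, 4, 3}
∂A     = {2, 4, 3}

U open, U⊆A: {}. int(A) = ⋃ = {}
X∖A={2, 1, 4}, int(X∖A)={1}, hence cl(A)={2, 4, 3}
∂A: remove int from cl → {2, 4, 3}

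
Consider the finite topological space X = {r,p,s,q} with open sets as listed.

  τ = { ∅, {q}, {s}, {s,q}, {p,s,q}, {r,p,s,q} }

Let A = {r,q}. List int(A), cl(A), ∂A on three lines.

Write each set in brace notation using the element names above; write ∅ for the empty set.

int(A) = {q}
cl(A)  = {r,p,q}
∂A     = {r,p}

open subsets of A: ∅, {q}; so int(A) = {q}
closure: X∖int(X∖A) = X∖{s} = {r,p,q}
∂A = {r,p,q} minus {q} = {r,p}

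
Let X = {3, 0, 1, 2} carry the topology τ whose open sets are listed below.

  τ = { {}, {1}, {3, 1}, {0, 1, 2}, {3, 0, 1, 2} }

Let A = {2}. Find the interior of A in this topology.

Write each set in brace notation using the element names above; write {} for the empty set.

{}

open subsets of A: {}; so int(A) = {}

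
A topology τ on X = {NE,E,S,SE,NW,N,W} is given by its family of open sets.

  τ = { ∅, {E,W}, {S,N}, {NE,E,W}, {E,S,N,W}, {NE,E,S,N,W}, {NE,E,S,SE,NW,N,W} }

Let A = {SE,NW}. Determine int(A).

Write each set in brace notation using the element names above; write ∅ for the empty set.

U open, U⊆A: ∅. int(A) = ⋃ = ∅

∅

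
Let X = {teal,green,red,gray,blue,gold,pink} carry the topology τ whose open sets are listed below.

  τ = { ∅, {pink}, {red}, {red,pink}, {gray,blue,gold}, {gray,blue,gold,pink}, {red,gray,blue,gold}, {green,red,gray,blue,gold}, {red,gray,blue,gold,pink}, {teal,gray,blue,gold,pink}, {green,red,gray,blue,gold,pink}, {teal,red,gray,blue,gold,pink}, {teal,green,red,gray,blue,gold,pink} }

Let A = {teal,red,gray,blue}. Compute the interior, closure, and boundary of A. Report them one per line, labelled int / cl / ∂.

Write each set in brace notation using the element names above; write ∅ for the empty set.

int(A) = {red}
cl(A)  = {teal,green,red,gray,blue,gold}
∂A     = {teal,green,gray,blue,gold}

interior: largest open inside A is {red} (from ∅, {red})
cl via duality: int({green,gold,pink}) = {pink}, so X∖{pink} = {teal,green,red,gray,blue,gold}
cl∖int = {teal,green,gray,blue,gold}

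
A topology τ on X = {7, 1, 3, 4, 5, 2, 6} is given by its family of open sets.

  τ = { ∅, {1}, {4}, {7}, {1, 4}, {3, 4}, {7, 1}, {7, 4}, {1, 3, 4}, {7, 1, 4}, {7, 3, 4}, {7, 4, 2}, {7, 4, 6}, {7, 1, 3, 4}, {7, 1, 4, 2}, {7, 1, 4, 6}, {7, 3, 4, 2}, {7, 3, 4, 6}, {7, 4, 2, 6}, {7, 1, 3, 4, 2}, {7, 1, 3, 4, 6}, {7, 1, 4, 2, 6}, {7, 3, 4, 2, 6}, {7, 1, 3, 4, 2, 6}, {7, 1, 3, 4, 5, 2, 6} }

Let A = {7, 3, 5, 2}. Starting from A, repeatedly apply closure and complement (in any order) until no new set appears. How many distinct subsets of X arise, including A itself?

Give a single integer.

8

cl via duality: int({1, 4, 6}) = {1, 4}, so X∖{1, 4} = {7, 3, 5, 2, 6}
Write k for closure, c for complement:
  1. A     = {7, 3, 5, 2}
  2. kA    = {7, 3, 5, 2, 6}
  3. cA    = {1, 4, 6}
  4. ckA   = {1, 4}
  5. kcA   = {1, 3, 4, 5, 2, 6}
  6. ckcA  = {7}
  7. kckcA = {7, 5, 2, 6}
  8. ckckcA = {1, 3, 4}
applying k or c yields no new set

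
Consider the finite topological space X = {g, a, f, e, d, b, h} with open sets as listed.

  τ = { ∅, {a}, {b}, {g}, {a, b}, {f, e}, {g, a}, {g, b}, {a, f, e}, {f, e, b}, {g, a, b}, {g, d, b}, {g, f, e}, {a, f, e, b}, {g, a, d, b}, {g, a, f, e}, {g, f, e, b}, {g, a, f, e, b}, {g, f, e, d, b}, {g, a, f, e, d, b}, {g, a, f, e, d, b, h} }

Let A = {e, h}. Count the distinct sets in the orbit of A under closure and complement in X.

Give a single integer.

complement {g, a, f, d, b}; its interior {g, a, d, b}; cl(A) = X∖{g, a, d, b} = {f, e, h}
With k = closure, c = complement:
  1. A     = {e, h}
  2. kA    = {f, e, h}
  3. cA    = {g, a, f, d, b}
  4. ckA   = {g, a, d, b}
  5. kcA   = {g, a, f, e, d, b, h}
  6. kckA  = {g, a, d, b, h}
  7. ckcA  = ∅
  8. ckckA = {f, e}
k, c of each give nothing new

8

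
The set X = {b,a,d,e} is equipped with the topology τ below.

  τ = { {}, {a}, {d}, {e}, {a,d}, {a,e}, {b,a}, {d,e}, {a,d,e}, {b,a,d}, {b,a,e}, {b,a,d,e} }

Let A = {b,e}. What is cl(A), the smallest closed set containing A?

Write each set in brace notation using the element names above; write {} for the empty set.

{b,e}

X∖A={a,d}, int(X∖A)={a,d}, hence cl(A)={b,e}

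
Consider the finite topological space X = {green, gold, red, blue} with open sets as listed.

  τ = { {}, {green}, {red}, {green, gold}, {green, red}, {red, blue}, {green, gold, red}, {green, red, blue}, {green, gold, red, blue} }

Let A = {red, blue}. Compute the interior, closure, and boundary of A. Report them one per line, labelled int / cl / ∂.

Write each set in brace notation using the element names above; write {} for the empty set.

U open, U⊆A: {}, {red}, {red, blue}. int(A) = ⋃ = {red, blue}
X∖A={green, gold}, int(X∖A)={green, gold}, hence cl(A)={red, blue}
∂A: remove int from cl → {}

int(A) = {red, blue}
cl(A)  = {red, blue}
∂A     = {}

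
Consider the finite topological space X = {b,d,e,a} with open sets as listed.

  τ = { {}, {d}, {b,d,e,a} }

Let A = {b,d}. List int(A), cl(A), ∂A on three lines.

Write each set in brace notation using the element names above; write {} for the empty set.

int(A) = {d}
cl(A)  = {b,d,e,a}
∂A     = {b,e,a}

U open, U⊆A: {}, {d}. int(A) = ⋃ = {d}
X∖A={e,a}, int(X∖A)={}, hence cl(A)={b,d,e,a}
∂A: remove int from cl → {b,e,a}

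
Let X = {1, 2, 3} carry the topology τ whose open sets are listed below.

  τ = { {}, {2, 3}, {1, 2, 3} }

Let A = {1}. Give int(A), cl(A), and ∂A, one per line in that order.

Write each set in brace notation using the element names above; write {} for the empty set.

int(A) = {}
cl(A)  = {1}
∂A     = {1}

opens ⊆ A: {}; union → int = {}
complement {2, 3}; its interior {2, 3}; cl(A) = X∖{2, 3} = {1}
boundary = {1} ∖ {} = {1}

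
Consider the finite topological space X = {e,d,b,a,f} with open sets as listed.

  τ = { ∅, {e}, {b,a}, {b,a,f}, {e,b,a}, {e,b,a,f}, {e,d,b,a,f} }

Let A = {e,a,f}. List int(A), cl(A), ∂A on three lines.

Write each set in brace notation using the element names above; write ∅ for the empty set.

U open, U⊆A: ∅, {e}. int(A) = ⋃ = {e}
X∖A={d,b}, int(X∖A)=∅, hence cl(A)={e,d,b,a,f}
∂A: remove int from cl → {d,b,a,f}

int(A) = {e}
cl(A)  = {e,d,b,a,f}
∂A     = {d,b,a,f}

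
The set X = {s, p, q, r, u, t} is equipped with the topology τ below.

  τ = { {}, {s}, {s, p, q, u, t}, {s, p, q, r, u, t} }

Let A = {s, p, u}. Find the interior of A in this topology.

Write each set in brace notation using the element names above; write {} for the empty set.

U open, U⊆A: {}, {s}. int(A) = ⋃ = {s}

{s}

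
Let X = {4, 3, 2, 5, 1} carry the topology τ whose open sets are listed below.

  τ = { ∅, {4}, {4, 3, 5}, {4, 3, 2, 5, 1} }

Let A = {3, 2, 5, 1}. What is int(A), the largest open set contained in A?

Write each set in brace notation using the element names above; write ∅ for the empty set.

open subsets of A: ∅; so int(A) = ∅

∅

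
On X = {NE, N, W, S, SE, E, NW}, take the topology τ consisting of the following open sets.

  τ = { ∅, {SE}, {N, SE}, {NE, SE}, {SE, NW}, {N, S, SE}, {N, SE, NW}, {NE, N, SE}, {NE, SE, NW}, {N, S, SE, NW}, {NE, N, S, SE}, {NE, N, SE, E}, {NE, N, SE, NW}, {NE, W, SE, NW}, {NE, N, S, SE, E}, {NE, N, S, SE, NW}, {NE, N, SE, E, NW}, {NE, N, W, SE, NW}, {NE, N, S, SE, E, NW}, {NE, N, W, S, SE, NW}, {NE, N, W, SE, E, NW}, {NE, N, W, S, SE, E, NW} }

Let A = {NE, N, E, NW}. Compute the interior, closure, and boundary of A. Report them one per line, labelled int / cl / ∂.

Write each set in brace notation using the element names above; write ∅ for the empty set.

open subsets of A: ∅; so int(A) = ∅
closure: X∖int(X∖A) = X∖{SE} = {NE, N, W, S, E, NW}
∂A = {NE, N, W, S, E, NW} minus ∅ = {NE, N, W, S, E, NW}

int(A) = ∅
cl(A)  = {NE, N, W, S, E, NW}
∂A     = {NE, N, W, S, E, NW}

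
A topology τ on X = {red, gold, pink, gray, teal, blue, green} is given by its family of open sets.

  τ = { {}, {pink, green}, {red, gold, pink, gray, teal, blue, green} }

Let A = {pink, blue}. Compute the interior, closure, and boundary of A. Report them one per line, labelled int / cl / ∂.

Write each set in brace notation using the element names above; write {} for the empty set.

open subsets of A: {}; so int(A) = {}
closure: X∖int(X∖A) = X∖{} = {red, gold, pink, gray, teal, blue, green}
∂A = {red, gold, pink, gray, teal, blue, green} minus {} = {red, gold, pink, gray, teal, blue, green}

int(A) = {}
cl(A)  = {red, gold, pink, gray, teal, blue, green}
∂A     = {red, gold, pink, gray, teal, blue, green}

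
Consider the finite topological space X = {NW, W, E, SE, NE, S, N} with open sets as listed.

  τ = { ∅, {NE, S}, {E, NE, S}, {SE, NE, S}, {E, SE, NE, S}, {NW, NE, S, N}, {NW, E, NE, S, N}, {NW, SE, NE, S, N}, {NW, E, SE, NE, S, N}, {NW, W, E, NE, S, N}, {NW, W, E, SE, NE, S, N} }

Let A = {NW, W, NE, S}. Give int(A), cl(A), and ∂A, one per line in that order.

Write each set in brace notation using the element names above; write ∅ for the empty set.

interior: largest open inside A is {NE, S} (from ∅, {NE, S})
cl via duality: int({E, SE, N}) = ∅, so X∖∅ = {NW, W, E, SE, NE, S, N}
cl∖int = {NW, W, E, SE, N}

int(A) = {NE, S}
cl(A)  = {NW, W, E, SE, NE, S, N}
∂A     = {NW, W, E, SE, N}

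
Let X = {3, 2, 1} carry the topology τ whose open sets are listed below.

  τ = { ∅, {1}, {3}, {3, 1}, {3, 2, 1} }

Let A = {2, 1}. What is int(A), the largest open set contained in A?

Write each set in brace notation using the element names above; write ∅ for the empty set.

opens ⊆ A: ∅, {1}; union → int = {1}

{1}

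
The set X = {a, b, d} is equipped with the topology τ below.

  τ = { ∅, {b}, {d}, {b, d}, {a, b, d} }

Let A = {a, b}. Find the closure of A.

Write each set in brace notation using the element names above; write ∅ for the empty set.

{a, b}

closure: X∖int(X∖A) = X∖{d} = {a, b}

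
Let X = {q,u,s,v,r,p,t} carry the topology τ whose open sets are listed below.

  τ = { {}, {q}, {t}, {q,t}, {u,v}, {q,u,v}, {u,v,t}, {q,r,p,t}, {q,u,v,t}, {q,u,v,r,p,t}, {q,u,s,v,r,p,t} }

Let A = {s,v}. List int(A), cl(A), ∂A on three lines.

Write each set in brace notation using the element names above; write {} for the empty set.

interior: largest open inside A is {} (from {})
cl via duality: int({q,u,r,p,t}) = {q,r,p,t}, so X∖{q,r,p,t} = {u,s,v}
cl∖int = {u,s,v}

int(A) = {}
cl(A)  = {u,s,v}
∂A     = {u,s,v}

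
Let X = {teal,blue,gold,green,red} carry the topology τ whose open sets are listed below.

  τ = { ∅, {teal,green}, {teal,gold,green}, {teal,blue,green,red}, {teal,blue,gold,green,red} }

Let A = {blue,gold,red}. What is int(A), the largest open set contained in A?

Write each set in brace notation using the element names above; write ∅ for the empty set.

opens ⊆ A: ∅; union → int = ∅

∅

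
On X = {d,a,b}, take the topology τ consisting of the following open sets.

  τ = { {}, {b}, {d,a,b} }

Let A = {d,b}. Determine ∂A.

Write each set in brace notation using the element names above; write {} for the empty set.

opens ⊆ A: {}, {b}; union → int = {b}
complement {a}; its interior {}; cl(A) = X∖{} = {d,a,b}
boundary = {d,a,b} ∖ {b} = {d,a}

{d,a}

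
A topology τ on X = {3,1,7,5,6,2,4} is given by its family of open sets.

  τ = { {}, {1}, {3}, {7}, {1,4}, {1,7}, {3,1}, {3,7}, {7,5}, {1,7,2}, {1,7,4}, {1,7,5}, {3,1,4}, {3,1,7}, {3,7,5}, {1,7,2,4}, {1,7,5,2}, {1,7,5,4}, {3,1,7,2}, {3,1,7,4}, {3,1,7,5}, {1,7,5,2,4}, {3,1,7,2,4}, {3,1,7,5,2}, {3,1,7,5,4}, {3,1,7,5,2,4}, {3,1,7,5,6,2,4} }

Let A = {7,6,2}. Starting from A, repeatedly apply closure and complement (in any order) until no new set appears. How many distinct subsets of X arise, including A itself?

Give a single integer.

complement {3,1,5,4}; its interior {3,1,4}; cl(A) = X∖{3,1,4} = {7,5,6,2}
With k = closure, c = complement:
  1. A     = {7,6,2}
  2. kA    = {7,5,6,2}
  3. cA    = {3,1,5,4}
  4. ckA   = {3,1,4}
  5. kcA   = {3,1,5,6,2,4}
  6. kckA  = {3,1,6,2,4}
  7. ckcA  = {7}
  8. ckckA = {7,5}
k, c of each give nothing new

8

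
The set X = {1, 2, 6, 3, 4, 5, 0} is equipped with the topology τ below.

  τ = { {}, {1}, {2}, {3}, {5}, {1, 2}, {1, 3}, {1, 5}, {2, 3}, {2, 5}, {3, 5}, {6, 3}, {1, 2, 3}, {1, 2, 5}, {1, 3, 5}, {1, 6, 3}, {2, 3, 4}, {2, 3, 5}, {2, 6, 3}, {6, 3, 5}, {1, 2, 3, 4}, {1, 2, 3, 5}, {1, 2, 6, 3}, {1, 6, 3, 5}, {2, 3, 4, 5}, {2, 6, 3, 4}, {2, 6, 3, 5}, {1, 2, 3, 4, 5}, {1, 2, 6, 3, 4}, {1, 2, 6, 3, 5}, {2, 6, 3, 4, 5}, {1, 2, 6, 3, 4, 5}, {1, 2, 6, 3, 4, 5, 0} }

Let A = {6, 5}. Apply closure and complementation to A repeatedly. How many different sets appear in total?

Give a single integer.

complement {1, 2, 3, 4, 0}; its interior {1, 2, 3, 4}; cl(A) = X∖{1, 2, 3, 4} = {6, 5, 0}
With k = closure, c = complement:
  1. A     = {6, 5}
  2. kA    = {6, 5, 0}
  3. cA    = {1, 2, 3, 4, 0}
  4. ckA   = {1, 2, 3, 4}
  5. kcA   = {1, 2, 6, 3, 4, 0}
  6. ckcA  = {5}
  7. kckcA = {5, 0}
  8. ckckcA = {1, 2, 6, 3, 4}
k, c of each give nothing new

8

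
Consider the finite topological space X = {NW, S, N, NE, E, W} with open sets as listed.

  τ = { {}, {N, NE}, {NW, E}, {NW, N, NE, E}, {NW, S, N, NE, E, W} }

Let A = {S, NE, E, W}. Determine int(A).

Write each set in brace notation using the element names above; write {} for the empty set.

interior: largest open inside A is {} (from {})

{}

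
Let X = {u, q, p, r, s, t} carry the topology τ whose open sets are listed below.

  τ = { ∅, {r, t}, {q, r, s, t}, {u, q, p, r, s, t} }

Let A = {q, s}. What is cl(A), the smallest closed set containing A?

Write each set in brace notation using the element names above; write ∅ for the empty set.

{u, q, p, s}

X∖A={u, p, r, t}, int(X∖A)={r, t}, hence cl(A)={u, q, p, s}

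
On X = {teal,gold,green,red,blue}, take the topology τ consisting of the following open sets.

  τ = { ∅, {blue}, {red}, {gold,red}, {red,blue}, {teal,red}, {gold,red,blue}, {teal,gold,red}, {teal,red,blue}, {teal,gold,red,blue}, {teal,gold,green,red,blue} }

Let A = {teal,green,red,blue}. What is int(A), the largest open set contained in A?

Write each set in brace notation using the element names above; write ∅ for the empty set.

{teal,red,blue}

U open, U⊆A: ∅, {red}, {blue}, {teal,red}, {red,blue}, {teal,red,blue}. int(A) = ⋃ = {teal,red,blue}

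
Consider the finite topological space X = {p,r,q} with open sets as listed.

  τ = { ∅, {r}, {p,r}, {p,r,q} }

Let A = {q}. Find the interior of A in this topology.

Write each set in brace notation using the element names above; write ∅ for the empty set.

open subsets of A: ∅; so int(A) = ∅

∅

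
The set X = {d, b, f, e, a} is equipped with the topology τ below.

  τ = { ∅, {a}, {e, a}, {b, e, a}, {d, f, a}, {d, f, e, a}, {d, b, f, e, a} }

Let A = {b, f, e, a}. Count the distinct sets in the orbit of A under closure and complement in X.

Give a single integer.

closure: X∖int(X∖A) = X∖∅ = {d, b, f, e, a}
Let k=closure and c=complement:
  1. A     = {b, f, e, a}
  2. kA    = {d, b, f, e, a}
  3. cA    = {d}
  4. ckA   = ∅
  5. kcA   = {d, f}
  6. ckcA  = {b, e, a}
— saturated at 6

6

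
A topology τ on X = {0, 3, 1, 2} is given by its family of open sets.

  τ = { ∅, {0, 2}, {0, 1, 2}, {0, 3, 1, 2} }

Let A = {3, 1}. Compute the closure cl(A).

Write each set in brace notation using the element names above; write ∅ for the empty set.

complement {0, 2}; its interior {0, 2}; cl(A) = X∖{0, 2} = {3, 1}

{3, 1}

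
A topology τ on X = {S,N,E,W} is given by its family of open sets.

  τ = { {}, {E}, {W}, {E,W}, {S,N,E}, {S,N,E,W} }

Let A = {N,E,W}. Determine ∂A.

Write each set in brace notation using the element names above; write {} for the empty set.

U open, U⊆A: {}, {E}, {W}, {E,W}. int(A) = ⋃ = {E,W}
X∖A={S}, int(X∖A)={}, hence cl(A)={S,N,E,W}
∂A: remove int from cl → {S,N}

{S,N}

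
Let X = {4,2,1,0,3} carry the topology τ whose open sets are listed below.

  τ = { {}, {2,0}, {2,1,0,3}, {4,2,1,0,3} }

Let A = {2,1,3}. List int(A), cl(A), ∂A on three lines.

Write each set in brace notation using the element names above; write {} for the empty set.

opens ⊆ A: {}; union → int = {}
complement {4,0}; its interior {}; cl(A) = X∖{} = {4,2,1,0,3}
boundary = {4,2,1,0,3} ∖ {} = {4,2,1,0,3}

int(A) = {}
cl(A)  = {4,2,1,0,3}
∂A     = {4,2,1,0,3}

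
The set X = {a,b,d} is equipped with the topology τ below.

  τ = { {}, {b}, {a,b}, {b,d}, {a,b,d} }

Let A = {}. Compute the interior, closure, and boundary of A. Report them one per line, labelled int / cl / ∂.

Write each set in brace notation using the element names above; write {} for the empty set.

int(A) = {}
cl(A)  = {}
∂A     = {}

U open, U⊆A: {}. int(A) = ⋃ = {}
X∖A={a,b,d}, int(X∖A)={a,b,d}, hence cl(A)={}
∂A: remove int from cl → {}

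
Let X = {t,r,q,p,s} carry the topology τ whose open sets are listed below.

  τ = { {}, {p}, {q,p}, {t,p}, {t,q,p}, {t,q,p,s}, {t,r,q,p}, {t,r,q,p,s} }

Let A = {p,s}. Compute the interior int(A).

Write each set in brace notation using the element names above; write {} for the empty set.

{p}

U open, U⊆A: {}, {p}. int(A) = ⋃ = {p}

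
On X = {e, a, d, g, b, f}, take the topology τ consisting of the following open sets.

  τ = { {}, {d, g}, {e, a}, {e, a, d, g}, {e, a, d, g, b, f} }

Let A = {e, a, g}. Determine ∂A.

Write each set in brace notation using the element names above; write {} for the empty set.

{d, g, b, f}

interior: largest open inside A is {e, a} (from {}, {e, a})
cl via duality: int({d, b, f}) = {}, so X∖{} = {e, a, d, g, b, f}
cl∖int = {d, g, b, f}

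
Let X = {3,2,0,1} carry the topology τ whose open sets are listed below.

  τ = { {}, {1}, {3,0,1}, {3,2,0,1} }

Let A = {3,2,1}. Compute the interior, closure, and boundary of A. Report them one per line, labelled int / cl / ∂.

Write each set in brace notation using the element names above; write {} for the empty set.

int(A) = {1}
cl(A)  = {3,2,0,1}
∂A     = {3,2,0}

U open, U⊆A: {}, {1}. int(A) = ⋃ = {1}
X∖A={0}, int(X∖A)={}, hence cl(A)={3,2,0,1}
∂A: remove int from cl → {3,2,0}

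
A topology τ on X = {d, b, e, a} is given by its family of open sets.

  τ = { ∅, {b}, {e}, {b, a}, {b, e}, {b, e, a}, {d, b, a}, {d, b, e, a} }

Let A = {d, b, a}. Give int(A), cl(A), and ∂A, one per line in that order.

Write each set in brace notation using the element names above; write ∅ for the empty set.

int(A) = {d, b, a}
cl(A)  = {d, b, a}
∂A     = ∅

U open, U⊆A: ∅, {b}, {b, a}, {d, b, a}. int(A) = ⋃ = {d, b, a}
X∖A={e}, int(X∖A)={e}, hence cl(A)={d, b, a}
∂A: remove int from cl → ∅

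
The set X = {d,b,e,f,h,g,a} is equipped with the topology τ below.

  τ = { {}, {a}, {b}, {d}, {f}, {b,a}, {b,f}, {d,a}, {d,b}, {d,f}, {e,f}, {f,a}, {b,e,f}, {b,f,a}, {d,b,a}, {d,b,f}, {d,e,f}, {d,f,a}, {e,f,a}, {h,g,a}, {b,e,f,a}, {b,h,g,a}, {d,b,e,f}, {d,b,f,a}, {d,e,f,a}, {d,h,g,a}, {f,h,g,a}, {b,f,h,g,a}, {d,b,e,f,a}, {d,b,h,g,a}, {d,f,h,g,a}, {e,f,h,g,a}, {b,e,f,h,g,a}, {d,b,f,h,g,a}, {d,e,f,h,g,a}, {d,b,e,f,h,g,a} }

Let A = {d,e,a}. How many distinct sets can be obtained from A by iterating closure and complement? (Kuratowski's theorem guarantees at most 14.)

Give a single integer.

8

cl via duality: int({b,f,h,g}) = {b,f}, so X∖{b,f} = {d,e,h,g,a}
Write k for closure, c for complement:
  1. A     = {d,e,a}
  2. kA    = {d,e,h,g,a}
  3. cA    = {b,f,h,g}
  4. ckA   = {b,f}
  5. kcA   = {b,e,f,h,g}
  6. kckA  = {b,e,f}
  7. ckcA  = {d,a}
  8. ckckA = {d,h,g,a}
applying k or c yields no new set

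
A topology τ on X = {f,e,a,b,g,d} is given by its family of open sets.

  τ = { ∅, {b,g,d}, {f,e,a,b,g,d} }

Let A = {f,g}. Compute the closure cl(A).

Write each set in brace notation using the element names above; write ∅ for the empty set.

X∖A={e,a,b,d}, int(X∖A)=∅, hence cl(A)={f,e,a,b,g,d}

{f,e,a,b,g,d}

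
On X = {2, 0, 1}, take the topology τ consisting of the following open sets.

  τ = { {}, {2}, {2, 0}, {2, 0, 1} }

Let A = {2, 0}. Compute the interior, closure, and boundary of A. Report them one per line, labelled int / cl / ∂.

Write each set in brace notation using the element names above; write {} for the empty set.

interior: largest open inside A is {2, 0} (from {}, {2}, {2, 0})
cl via duality: int({1}) = {}, so X∖{} = {2, 0, 1}
cl∖int = {1}

int(A) = {2, 0}
cl(A)  = {2, 0, 1}
∂A     = {1}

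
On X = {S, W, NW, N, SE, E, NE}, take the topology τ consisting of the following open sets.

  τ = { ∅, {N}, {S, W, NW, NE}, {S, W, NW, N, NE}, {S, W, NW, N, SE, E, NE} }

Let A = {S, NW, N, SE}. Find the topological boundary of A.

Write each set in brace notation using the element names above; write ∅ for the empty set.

{S, W, NW, SE, E, NE}

interior: largest open inside A is {N} (from ∅, {N})
cl via duality: int({W, E, NE}) = ∅, so X∖∅ = {S, W, NW, N, SE, E, NE}
cl∖int = {S, W, NW, SE, E, NE}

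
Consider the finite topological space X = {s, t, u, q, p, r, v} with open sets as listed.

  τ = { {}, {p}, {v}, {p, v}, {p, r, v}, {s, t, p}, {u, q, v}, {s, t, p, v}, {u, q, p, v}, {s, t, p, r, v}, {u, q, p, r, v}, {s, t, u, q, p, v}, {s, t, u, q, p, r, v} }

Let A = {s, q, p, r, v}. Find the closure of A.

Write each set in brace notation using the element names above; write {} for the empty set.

complement {t, u}; its interior {}; cl(A) = X∖{} = {s, t, u, q, p, r, v}

{s, t, u, q, p, r, v}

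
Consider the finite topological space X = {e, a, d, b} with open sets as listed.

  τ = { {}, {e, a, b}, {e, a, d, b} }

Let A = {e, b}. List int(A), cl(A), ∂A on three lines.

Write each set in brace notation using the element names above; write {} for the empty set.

int(A) = {}
cl(A)  = {e, a, d, b}
∂A     = {e, a, d, b}

opens ⊆ A: {}; union → int = {}
complement {a, d}; its interior {}; cl(A) = X∖{} = {e, a, d, b}
boundary = {e, a, d, b} ∖ {} = {e, a, d, b}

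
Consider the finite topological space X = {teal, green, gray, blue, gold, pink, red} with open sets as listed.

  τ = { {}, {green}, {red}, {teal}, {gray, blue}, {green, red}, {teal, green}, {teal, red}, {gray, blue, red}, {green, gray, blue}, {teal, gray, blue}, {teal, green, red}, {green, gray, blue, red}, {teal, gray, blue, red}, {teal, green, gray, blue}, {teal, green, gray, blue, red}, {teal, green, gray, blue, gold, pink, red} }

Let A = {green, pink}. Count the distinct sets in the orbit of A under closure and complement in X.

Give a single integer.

closure: X∖int(X∖A) = X∖{teal, gray, blue, red} = {green, gold, pink}
Let k=closure and c=complement:
  1. A     = {green, pink}
  2. kA    = {green, gold, pink}
  3. cA    = {teal, gray, blue, gold, red}
  4. ckA   = {teal, gray, blue, red}
  5. kcA   = {teal, gray, blue, gold, pink, red}
  6. ckcA  = {green}
— saturated at 6

6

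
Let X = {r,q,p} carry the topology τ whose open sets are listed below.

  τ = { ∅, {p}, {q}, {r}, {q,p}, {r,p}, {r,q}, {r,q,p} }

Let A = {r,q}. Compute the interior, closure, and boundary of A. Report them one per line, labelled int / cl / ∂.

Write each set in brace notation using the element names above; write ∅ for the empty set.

int(A) = {r,q}
cl(A)  = {r,q}
∂A     = ∅

open subsets of A: ∅, {q}, {r}, {r,q}; so int(A) = {r,q}
closure: X∖int(X∖A) = X∖{p} = {r,q}
∂A = {r,q} minus {r,q} = ∅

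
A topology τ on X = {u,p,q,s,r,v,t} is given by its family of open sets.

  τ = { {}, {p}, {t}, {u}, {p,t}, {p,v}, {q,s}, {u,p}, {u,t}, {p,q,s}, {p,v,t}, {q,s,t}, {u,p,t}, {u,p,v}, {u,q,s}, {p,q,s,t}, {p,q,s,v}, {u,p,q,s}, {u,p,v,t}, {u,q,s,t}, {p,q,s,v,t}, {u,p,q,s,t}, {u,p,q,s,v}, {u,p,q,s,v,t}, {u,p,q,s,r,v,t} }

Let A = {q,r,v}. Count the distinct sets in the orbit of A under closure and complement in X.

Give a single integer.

cl via duality: int({u,p,s,t}) = {u,p,t}, so X∖{u,p,t} = {q,s,r,v}
Write k for closure, c for complement:
  1. A     = {q,r,v}
  2. kA    = {q,s,r,v}
  3. cA    = {u,p,s,t}
  4. ckA   = {u,p,t}
  5. kcA   = {u,p,q,s,r,v,t}
  6. kckA  = {u,p,r,v,t}
  7. ckcA  = {}
  8. ckckA = {q,s}
  9. kckckA = {q,s,r}
  10. ckckckA = {u,p,v,t}
applying k or c yields no new set

10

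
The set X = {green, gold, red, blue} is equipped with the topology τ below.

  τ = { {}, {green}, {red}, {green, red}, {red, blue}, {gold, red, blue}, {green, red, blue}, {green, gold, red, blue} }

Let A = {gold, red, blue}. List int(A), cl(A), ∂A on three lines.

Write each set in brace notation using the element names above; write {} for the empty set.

U open, U⊆A: {}, {red}, {red, blue}, {gold, red, blue}. int(A) = ⋃ = {gold, red, blue}
X∖A={green}, int(X∖A)={green}, hence cl(A)={gold, red, blue}
∂A: remove int from cl → {}

int(A) = {gold, red, blue}
cl(A)  = {gold, red, blue}
∂A     = {}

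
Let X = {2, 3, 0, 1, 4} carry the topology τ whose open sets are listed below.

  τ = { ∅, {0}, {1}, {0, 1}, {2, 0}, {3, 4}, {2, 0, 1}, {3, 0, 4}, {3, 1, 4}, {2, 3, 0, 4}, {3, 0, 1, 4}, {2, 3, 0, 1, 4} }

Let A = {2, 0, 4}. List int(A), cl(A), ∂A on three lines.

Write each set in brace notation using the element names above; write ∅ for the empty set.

int(A) = {2, 0}
cl(A)  = {2, 3, 0, 4}
∂A     = {3, 4}

opens ⊆ A: ∅, {0}, {2, 0}; union → int = {2, 0}
complement {3, 1}; its interior {1}; cl(A) = X∖{1} = {2, 3, 0, 4}
boundary = {2, 3, 0, 4} ∖ {2, 0} = {3, 4}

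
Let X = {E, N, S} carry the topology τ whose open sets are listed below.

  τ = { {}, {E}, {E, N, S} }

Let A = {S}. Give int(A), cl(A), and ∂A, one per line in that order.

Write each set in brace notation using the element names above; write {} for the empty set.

int(A) = {}
cl(A)  = {N, S}
∂A     = {N, S}

interior: largest open inside A is {} (from {})
cl via duality: int({E, N}) = {E}, so X∖{E} = {N, S}
cl∖int = {N, S}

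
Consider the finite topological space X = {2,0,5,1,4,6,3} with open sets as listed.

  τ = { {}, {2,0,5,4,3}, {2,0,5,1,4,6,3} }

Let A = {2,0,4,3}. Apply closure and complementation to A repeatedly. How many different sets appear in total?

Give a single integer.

4

cl via duality: int({5,1,6}) = {}, so X∖{} = {2,0,5,1,4,6,3}
Write k for closure, c for complement:
  1. A     = {2,0,4,3}
  2. kA    = {2,0,5,1,4,6,3}
  3. cA    = {5,1,6}
  4. ckA   = {}
applying k or c yields no new set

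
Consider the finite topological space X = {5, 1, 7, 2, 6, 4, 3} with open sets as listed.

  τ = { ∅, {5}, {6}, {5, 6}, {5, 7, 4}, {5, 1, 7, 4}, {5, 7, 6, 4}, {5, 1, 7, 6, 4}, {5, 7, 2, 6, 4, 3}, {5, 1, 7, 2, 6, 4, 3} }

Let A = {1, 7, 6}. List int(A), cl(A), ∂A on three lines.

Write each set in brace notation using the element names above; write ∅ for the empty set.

open subsets of A: ∅, {6}; so int(A) = {6}
closure: X∖int(X∖A) = X∖{5} = {1, 7, 2, 6, 4, 3}
∂A = {1, 7, 2, 6, 4, 3} minus {6} = {1, 7, 2, 4, 3}

int(A) = {6}
cl(A)  = {1, 7, 2, 6, 4, 3}
∂A     = {1, 7, 2, 4, 3}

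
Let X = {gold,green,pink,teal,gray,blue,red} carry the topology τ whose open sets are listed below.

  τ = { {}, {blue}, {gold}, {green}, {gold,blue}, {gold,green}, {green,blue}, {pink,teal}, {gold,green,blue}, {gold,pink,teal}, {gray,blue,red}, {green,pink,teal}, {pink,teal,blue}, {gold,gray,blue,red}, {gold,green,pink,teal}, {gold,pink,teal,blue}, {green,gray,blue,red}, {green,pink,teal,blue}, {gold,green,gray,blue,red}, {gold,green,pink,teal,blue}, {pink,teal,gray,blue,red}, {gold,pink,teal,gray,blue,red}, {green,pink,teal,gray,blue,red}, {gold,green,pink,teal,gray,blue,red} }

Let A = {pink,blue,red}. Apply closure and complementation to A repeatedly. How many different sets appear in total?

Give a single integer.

X∖A={gold,green,teal,gray}, int(X∖A)={gold,green}, hence cl(A)={pink,teal,gray,blue,red}
Orbit (k=closure, c=complement):
  1. A     = {pink,blue,red}
  2. kA    = {pink,teal,gray,blue,red}
  3. cA    = {gold,green,teal,gray}
  4. ckA   = {gold,green}
  5. kcA   = {gold,green,pink,teal,gray,red}
  6. ckcA  = {blue}
  7. kckcA = {gray,blue,red}
  8. ckckcA = {gold,green,pink,teal}
(closed under both — stop)

8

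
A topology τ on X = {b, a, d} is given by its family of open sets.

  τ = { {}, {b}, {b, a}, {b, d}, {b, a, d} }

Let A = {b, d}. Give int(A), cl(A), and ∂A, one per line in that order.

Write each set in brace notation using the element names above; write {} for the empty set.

int(A) = {b, d}
cl(A)  = {b, a, d}
∂A     = {a}

open subsets of A: {}, {b}, {b, d}; so int(A) = {b, d}
closure: X∖int(X∖A) = X∖{} = {b, a, d}
∂A = {b, a, d} minus {b, d} = {a}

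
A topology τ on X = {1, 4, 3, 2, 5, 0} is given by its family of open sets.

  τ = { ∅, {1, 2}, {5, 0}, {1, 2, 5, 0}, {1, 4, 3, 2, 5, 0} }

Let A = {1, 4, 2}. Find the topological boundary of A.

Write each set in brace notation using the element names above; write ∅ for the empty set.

opens ⊆ A: ∅, {1, 2}; union → int = {1, 2}
complement {3, 5, 0}; its interior {5, 0}; cl(A) = X∖{5, 0} = {1, 4, 3, 2}
boundary = {1, 4, 3, 2} ∖ {1, 2} = {4, 3}

{4, 3}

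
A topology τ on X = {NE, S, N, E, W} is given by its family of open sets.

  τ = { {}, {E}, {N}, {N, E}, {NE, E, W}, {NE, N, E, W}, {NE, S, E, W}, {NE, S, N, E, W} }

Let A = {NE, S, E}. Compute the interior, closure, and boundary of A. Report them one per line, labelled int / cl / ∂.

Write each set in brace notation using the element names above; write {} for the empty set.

int(A) = {E}
cl(A)  = {NE, S, E, W}
∂A     = {NE, S, W}

U open, U⊆A: {}, {E}. int(A) = ⋃ = {E}
X∖A={N, W}, int(X∖A)={N}, hence cl(A)={NE, S, E, W}
∂A: remove int from cl → {NE, S, W}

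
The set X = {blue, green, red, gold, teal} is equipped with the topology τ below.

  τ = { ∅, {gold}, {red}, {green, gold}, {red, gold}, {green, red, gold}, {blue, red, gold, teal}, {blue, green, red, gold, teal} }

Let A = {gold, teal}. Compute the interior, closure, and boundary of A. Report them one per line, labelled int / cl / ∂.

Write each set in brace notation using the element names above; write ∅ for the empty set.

open subsets of A: ∅, {gold}; so int(A) = {gold}
closure: X∖int(X∖A) = X∖{red} = {blue, green, gold, teal}
∂A = {blue, green, gold, teal} minus {gold} = {blue, green, teal}

int(A) = {gold}
cl(A)  = {blue, green, gold, teal}
∂A     = {blue, green, teal}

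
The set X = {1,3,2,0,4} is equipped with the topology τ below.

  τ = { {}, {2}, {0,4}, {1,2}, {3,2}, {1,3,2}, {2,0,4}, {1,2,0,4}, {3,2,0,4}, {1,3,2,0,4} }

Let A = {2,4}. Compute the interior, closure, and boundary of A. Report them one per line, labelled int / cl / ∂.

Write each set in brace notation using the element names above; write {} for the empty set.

int(A) = {2}
cl(A)  = {1,3,2,0,4}
∂A     = {1,3,0,4}

U open, U⊆A: {}, {2}. int(A) = ⋃ = {2}
X∖A={1,3,0}, int(X∖A)={}, hence cl(A)={1,3,2,0,4}
∂A: remove int from cl → {1,3,0,4}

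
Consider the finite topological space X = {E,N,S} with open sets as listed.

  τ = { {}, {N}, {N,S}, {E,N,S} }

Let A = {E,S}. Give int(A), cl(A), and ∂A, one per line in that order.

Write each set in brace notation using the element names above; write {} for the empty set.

int(A) = {}
cl(A)  = {E,S}
∂A     = {E,S}

U open, U⊆A: {}. int(A) = ⋃ = {}
X∖A={N}, int(X∖A)={N}, hence cl(A)={E,S}
∂A: remove int from cl → {E,S}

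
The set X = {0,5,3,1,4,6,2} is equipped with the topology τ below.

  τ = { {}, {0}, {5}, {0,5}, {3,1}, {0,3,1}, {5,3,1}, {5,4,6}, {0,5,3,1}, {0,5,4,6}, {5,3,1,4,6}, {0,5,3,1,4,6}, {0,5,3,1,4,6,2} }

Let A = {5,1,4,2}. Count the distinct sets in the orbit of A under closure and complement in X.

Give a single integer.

complement {0,3,6}; its interior {0}; cl(A) = X∖{0} = {5,3,1,4,6,2}
With k = closure, c = complement:
  1. A     = {5,1,4,2}
  2. kA    = {5,3,1,4,6,2}
  3. cA    = {0,3,6}
  4. ckA   = {0}
  5. kcA   = {0,3,1,4,6,2}
  6. kckA  = {0,2}
  7. ckcA  = {5}
  8. ckckA = {5,3,1,4,6}
  9. kckcA = {5,4,6,2}
  10. ckckcA = {0,3,1}
  11. kckckcA = {0,3,1,2}
  12. ckckckcA = {5,4,6}
k, c of each give nothing new

12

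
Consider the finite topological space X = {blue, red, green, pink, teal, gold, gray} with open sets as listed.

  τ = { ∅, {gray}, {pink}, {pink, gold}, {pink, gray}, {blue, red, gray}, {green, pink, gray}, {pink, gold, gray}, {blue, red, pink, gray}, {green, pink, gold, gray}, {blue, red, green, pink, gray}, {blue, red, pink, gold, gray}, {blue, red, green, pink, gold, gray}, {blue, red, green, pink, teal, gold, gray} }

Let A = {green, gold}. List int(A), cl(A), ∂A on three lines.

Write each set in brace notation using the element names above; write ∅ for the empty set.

interior: largest open inside A is ∅ (from ∅)
cl via duality: int({blue, red, pink, teal, gray}) = {blue, red, pink, gray}, so X∖{blue, red, pink, gray} = {green, teal, gold}
cl∖int = {green, teal, gold}

int(A) = ∅
cl(A)  = {green, teal, gold}
∂A     = {green, teal, gold}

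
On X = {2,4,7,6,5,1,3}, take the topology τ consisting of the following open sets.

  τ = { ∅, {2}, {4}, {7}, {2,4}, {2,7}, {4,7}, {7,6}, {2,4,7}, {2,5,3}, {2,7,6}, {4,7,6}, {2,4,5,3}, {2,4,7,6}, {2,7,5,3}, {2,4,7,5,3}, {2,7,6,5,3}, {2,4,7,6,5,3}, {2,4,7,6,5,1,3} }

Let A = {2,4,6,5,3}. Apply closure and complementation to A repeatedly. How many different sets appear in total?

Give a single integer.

8

complement {7,1}; its interior {7}; cl(A) = X∖{7} = {2,4,6,5,1,3}
With k = closure, c = complement:
  1. A     = {2,4,6,5,3}
  2. kA    = {2,4,6,5,1,3}
  3. cA    = {7,1}
  4. ckA   = {7}
  5. kcA   = {7,6,1}
  6. ckcA  = {2,4,5,3}
  7. kckcA = {2,4,5,1,3}
  8. ckckcA = {7,6}
k, c of each give nothing new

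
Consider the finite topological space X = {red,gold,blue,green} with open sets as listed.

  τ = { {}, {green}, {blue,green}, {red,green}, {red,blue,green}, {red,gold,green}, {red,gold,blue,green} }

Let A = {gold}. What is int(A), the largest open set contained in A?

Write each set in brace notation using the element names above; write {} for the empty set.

{}

interior: largest open inside A is {} (from {})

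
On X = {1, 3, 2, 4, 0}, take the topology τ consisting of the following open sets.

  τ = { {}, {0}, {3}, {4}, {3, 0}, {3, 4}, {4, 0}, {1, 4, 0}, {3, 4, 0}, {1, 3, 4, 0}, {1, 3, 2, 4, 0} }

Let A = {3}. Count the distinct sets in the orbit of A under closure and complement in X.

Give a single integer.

X∖A={1, 2, 4, 0}, int(X∖A)={1, 4, 0}, hence cl(A)={3, 2}
Orbit (k=closure, c=complement):
  1. A     = {3}
  2. kA    = {3, 2}
  3. cA    = {1, 2, 4, 0}
  4. ckA   = {1, 4, 0}
(closed under both — stop)

4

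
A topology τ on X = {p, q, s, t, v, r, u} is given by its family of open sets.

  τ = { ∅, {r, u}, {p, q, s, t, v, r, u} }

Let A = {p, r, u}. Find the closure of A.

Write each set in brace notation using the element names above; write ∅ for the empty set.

X∖A={q, s, t, v}, int(X∖A)=∅, hence cl(A)={p, q, s, t, v, r, u}

{p, q, s, t, v, r, u}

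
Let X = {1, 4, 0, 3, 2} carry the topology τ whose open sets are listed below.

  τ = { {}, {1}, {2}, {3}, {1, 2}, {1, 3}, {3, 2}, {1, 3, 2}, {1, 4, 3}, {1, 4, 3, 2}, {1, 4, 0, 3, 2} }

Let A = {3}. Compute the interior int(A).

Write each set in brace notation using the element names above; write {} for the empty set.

{3}

U open, U⊆A: {}, {3}. int(A) = ⋃ = {3}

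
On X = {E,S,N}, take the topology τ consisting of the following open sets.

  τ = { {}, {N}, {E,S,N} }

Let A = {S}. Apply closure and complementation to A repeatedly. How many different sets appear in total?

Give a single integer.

closure: X∖int(X∖A) = X∖{N} = {E,S}
Let k=closure and c=complement:
  1. A     = {S}
  2. kA    = {E,S}
  3. cA    = {E,N}
  4. ckA   = {N}
  5. kcA   = {E,S,N}
  6. ckcA  = {}
— saturated at 6

6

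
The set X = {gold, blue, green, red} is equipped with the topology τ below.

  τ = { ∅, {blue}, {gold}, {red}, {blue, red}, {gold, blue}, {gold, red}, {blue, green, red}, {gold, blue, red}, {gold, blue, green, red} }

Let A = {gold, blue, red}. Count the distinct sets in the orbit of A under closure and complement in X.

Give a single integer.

4

cl via duality: int({green}) = ∅, so X∖∅ = {gold, blue, green, red}
Write k for closure, c for complement:
  1. A     = {gold, blue, red}
  2. kA    = {gold, blue, green, red}
  3. cA    = {green}
  4. ckA   = ∅
applying k or c yields no new set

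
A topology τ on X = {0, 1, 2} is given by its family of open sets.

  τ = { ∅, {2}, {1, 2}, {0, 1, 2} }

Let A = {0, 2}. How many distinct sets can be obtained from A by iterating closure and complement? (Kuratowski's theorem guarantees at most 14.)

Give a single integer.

X∖A={1}, int(X∖A)=∅, hence cl(A)={0, 1, 2}
Orbit (k=closure, c=complement):
  1. A     = {0, 2}
  2. kA    = {0, 1, 2}
  3. cA    = {1}
  4. ckA   = ∅
  5. kcA   = {0, 1}
  6. ckcA  = {2}
(closed under both — stop)

6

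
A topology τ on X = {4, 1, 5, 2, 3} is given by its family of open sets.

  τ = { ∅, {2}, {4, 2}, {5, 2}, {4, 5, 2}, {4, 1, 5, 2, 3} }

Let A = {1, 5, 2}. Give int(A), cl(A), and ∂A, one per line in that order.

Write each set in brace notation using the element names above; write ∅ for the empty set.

opens ⊆ A: ∅, {2}, {5, 2}; union → int = {5, 2}
complement {4, 3}; its interior ∅; cl(A) = X∖∅ = {4, 1, 5, 2, 3}
boundary = {4, 1, 5, 2, 3} ∖ {5, 2} = {4, 1, 3}

int(A) = {5, 2}
cl(A)  = {4, 1, 5, 2, 3}
∂A     = {4, 1, 3}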